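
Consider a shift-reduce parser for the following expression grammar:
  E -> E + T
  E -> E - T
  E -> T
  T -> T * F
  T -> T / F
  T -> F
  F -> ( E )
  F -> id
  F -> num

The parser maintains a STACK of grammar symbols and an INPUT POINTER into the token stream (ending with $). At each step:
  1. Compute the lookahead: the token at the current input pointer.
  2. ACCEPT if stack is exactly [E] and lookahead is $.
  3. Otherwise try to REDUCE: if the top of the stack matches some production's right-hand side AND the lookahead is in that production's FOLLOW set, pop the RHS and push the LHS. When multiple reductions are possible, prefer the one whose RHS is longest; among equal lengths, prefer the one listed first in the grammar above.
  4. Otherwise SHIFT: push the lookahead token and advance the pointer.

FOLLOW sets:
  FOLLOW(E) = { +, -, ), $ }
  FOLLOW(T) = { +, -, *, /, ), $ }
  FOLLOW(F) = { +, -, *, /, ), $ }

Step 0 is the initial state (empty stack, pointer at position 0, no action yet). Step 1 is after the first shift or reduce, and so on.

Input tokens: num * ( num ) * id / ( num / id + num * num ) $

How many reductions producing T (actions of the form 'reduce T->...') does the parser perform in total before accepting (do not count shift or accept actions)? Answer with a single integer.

Answer: 9

Derivation:
Step 1: shift num. Stack=[num] ptr=1 lookahead=* remaining=[* ( num ) * id / ( num / id + num * num ) $]
Step 2: reduce F->num. Stack=[F] ptr=1 lookahead=* remaining=[* ( num ) * id / ( num / id + num * num ) $]
Step 3: reduce T->F. Stack=[T] ptr=1 lookahead=* remaining=[* ( num ) * id / ( num / id + num * num ) $]
Step 4: shift *. Stack=[T *] ptr=2 lookahead=( remaining=[( num ) * id / ( num / id + num * num ) $]
Step 5: shift (. Stack=[T * (] ptr=3 lookahead=num remaining=[num ) * id / ( num / id + num * num ) $]
Step 6: shift num. Stack=[T * ( num] ptr=4 lookahead=) remaining=[) * id / ( num / id + num * num ) $]
Step 7: reduce F->num. Stack=[T * ( F] ptr=4 lookahead=) remaining=[) * id / ( num / id + num * num ) $]
Step 8: reduce T->F. Stack=[T * ( T] ptr=4 lookahead=) remaining=[) * id / ( num / id + num * num ) $]
Step 9: reduce E->T. Stack=[T * ( E] ptr=4 lookahead=) remaining=[) * id / ( num / id + num * num ) $]
Step 10: shift ). Stack=[T * ( E )] ptr=5 lookahead=* remaining=[* id / ( num / id + num * num ) $]
Step 11: reduce F->( E ). Stack=[T * F] ptr=5 lookahead=* remaining=[* id / ( num / id + num * num ) $]
Step 12: reduce T->T * F. Stack=[T] ptr=5 lookahead=* remaining=[* id / ( num / id + num * num ) $]
Step 13: shift *. Stack=[T *] ptr=6 lookahead=id remaining=[id / ( num / id + num * num ) $]
Step 14: shift id. Stack=[T * id] ptr=7 lookahead=/ remaining=[/ ( num / id + num * num ) $]
Step 15: reduce F->id. Stack=[T * F] ptr=7 lookahead=/ remaining=[/ ( num / id + num * num ) $]
Step 16: reduce T->T * F. Stack=[T] ptr=7 lookahead=/ remaining=[/ ( num / id + num * num ) $]
Step 17: shift /. Stack=[T /] ptr=8 lookahead=( remaining=[( num / id + num * num ) $]
Step 18: shift (. Stack=[T / (] ptr=9 lookahead=num remaining=[num / id + num * num ) $]
Step 19: shift num. Stack=[T / ( num] ptr=10 lookahead=/ remaining=[/ id + num * num ) $]
Step 20: reduce F->num. Stack=[T / ( F] ptr=10 lookahead=/ remaining=[/ id + num * num ) $]
Step 21: reduce T->F. Stack=[T / ( T] ptr=10 lookahead=/ remaining=[/ id + num * num ) $]
Step 22: shift /. Stack=[T / ( T /] ptr=11 lookahead=id remaining=[id + num * num ) $]
Step 23: shift id. Stack=[T / ( T / id] ptr=12 lookahead=+ remaining=[+ num * num ) $]
Step 24: reduce F->id. Stack=[T / ( T / F] ptr=12 lookahead=+ remaining=[+ num * num ) $]
Step 25: reduce T->T / F. Stack=[T / ( T] ptr=12 lookahead=+ remaining=[+ num * num ) $]
Step 26: reduce E->T. Stack=[T / ( E] ptr=12 lookahead=+ remaining=[+ num * num ) $]
Step 27: shift +. Stack=[T / ( E +] ptr=13 lookahead=num remaining=[num * num ) $]
Step 28: shift num. Stack=[T / ( E + num] ptr=14 lookahead=* remaining=[* num ) $]
Step 29: reduce F->num. Stack=[T / ( E + F] ptr=14 lookahead=* remaining=[* num ) $]
Step 30: reduce T->F. Stack=[T / ( E + T] ptr=14 lookahead=* remaining=[* num ) $]
Step 31: shift *. Stack=[T / ( E + T *] ptr=15 lookahead=num remaining=[num ) $]
Step 32: shift num. Stack=[T / ( E + T * num] ptr=16 lookahead=) remaining=[) $]
Step 33: reduce F->num. Stack=[T / ( E + T * F] ptr=16 lookahead=) remaining=[) $]
Step 34: reduce T->T * F. Stack=[T / ( E + T] ptr=16 lookahead=) remaining=[) $]
Step 35: reduce E->E + T. Stack=[T / ( E] ptr=16 lookahead=) remaining=[) $]
Step 36: shift ). Stack=[T / ( E )] ptr=17 lookahead=$ remaining=[$]
Step 37: reduce F->( E ). Stack=[T / F] ptr=17 lookahead=$ remaining=[$]
Step 38: reduce T->T / F. Stack=[T] ptr=17 lookahead=$ remaining=[$]
Step 39: reduce E->T. Stack=[E] ptr=17 lookahead=$ remaining=[$]
Step 40: accept. Stack=[E] ptr=17 lookahead=$ remaining=[$]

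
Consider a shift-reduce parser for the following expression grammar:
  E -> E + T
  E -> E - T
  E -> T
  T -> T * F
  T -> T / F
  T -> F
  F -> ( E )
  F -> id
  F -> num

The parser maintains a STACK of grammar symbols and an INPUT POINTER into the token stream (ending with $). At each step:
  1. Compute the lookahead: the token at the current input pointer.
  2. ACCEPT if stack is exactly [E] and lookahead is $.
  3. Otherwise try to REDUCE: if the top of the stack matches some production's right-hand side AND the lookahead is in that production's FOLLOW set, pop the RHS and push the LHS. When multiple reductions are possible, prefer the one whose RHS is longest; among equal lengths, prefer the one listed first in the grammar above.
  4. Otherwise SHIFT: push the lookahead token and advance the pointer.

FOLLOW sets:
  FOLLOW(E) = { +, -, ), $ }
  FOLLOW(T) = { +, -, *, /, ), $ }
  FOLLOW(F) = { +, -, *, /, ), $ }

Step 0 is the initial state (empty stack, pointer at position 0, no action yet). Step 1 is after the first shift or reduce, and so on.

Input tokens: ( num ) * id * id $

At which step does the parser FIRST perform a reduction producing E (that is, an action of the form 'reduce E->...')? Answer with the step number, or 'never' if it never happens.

Step 1: shift (. Stack=[(] ptr=1 lookahead=num remaining=[num ) * id * id $]
Step 2: shift num. Stack=[( num] ptr=2 lookahead=) remaining=[) * id * id $]
Step 3: reduce F->num. Stack=[( F] ptr=2 lookahead=) remaining=[) * id * id $]
Step 4: reduce T->F. Stack=[( T] ptr=2 lookahead=) remaining=[) * id * id $]
Step 5: reduce E->T. Stack=[( E] ptr=2 lookahead=) remaining=[) * id * id $]

Answer: 5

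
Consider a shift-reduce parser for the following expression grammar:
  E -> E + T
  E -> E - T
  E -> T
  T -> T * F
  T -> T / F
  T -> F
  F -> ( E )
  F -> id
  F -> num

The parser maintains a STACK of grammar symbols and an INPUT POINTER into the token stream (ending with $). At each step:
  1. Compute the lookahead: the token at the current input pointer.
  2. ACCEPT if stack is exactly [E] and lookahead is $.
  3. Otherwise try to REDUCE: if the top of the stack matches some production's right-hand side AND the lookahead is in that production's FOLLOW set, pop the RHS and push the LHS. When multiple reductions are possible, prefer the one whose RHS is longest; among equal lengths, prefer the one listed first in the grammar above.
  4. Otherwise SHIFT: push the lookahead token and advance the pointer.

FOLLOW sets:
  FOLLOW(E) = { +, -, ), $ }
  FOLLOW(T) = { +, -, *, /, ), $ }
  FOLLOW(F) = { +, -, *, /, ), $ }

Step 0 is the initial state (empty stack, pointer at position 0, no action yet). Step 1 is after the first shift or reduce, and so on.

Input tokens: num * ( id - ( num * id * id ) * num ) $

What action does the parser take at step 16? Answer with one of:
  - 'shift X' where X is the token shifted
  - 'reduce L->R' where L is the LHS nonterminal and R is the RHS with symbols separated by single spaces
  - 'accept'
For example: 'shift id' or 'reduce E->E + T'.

Answer: shift id

Derivation:
Step 1: shift num. Stack=[num] ptr=1 lookahead=* remaining=[* ( id - ( num * id * id ) * num ) $]
Step 2: reduce F->num. Stack=[F] ptr=1 lookahead=* remaining=[* ( id - ( num * id * id ) * num ) $]
Step 3: reduce T->F. Stack=[T] ptr=1 lookahead=* remaining=[* ( id - ( num * id * id ) * num ) $]
Step 4: shift *. Stack=[T *] ptr=2 lookahead=( remaining=[( id - ( num * id * id ) * num ) $]
Step 5: shift (. Stack=[T * (] ptr=3 lookahead=id remaining=[id - ( num * id * id ) * num ) $]
Step 6: shift id. Stack=[T * ( id] ptr=4 lookahead=- remaining=[- ( num * id * id ) * num ) $]
Step 7: reduce F->id. Stack=[T * ( F] ptr=4 lookahead=- remaining=[- ( num * id * id ) * num ) $]
Step 8: reduce T->F. Stack=[T * ( T] ptr=4 lookahead=- remaining=[- ( num * id * id ) * num ) $]
Step 9: reduce E->T. Stack=[T * ( E] ptr=4 lookahead=- remaining=[- ( num * id * id ) * num ) $]
Step 10: shift -. Stack=[T * ( E -] ptr=5 lookahead=( remaining=[( num * id * id ) * num ) $]
Step 11: shift (. Stack=[T * ( E - (] ptr=6 lookahead=num remaining=[num * id * id ) * num ) $]
Step 12: shift num. Stack=[T * ( E - ( num] ptr=7 lookahead=* remaining=[* id * id ) * num ) $]
Step 13: reduce F->num. Stack=[T * ( E - ( F] ptr=7 lookahead=* remaining=[* id * id ) * num ) $]
Step 14: reduce T->F. Stack=[T * ( E - ( T] ptr=7 lookahead=* remaining=[* id * id ) * num ) $]
Step 15: shift *. Stack=[T * ( E - ( T *] ptr=8 lookahead=id remaining=[id * id ) * num ) $]
Step 16: shift id. Stack=[T * ( E - ( T * id] ptr=9 lookahead=* remaining=[* id ) * num ) $]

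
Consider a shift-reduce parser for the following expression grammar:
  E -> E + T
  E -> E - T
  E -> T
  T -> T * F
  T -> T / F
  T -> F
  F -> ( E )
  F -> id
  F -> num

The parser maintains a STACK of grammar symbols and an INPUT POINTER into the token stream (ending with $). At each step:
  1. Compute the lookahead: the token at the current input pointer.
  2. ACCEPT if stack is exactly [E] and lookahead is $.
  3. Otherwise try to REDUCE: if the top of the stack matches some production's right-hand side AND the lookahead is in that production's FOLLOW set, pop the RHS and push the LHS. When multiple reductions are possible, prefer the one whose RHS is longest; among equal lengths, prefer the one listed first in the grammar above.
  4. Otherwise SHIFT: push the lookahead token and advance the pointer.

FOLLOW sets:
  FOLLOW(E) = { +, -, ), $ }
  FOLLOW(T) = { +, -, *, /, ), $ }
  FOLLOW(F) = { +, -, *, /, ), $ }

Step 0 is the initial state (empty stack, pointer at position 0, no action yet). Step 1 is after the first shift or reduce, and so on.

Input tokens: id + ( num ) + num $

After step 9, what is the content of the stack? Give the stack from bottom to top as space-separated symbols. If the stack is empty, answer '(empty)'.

Answer: E + ( T

Derivation:
Step 1: shift id. Stack=[id] ptr=1 lookahead=+ remaining=[+ ( num ) + num $]
Step 2: reduce F->id. Stack=[F] ptr=1 lookahead=+ remaining=[+ ( num ) + num $]
Step 3: reduce T->F. Stack=[T] ptr=1 lookahead=+ remaining=[+ ( num ) + num $]
Step 4: reduce E->T. Stack=[E] ptr=1 lookahead=+ remaining=[+ ( num ) + num $]
Step 5: shift +. Stack=[E +] ptr=2 lookahead=( remaining=[( num ) + num $]
Step 6: shift (. Stack=[E + (] ptr=3 lookahead=num remaining=[num ) + num $]
Step 7: shift num. Stack=[E + ( num] ptr=4 lookahead=) remaining=[) + num $]
Step 8: reduce F->num. Stack=[E + ( F] ptr=4 lookahead=) remaining=[) + num $]
Step 9: reduce T->F. Stack=[E + ( T] ptr=4 lookahead=) remaining=[) + num $]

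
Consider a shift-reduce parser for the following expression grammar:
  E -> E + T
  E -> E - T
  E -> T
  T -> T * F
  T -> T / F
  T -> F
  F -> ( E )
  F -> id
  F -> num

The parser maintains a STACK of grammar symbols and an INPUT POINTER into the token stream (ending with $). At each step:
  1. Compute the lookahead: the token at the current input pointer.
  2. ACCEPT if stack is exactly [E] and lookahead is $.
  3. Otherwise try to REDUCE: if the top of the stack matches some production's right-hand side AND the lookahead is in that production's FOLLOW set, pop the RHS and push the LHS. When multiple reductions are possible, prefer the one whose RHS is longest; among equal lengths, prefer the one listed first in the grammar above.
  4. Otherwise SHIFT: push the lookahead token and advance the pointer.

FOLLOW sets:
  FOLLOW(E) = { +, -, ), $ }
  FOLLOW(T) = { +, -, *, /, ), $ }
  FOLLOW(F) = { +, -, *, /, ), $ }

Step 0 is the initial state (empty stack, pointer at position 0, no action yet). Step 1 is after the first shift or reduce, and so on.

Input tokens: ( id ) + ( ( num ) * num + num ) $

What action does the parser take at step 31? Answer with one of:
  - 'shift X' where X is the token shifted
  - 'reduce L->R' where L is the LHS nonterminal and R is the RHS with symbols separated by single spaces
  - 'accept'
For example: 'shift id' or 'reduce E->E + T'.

Step 1: shift (. Stack=[(] ptr=1 lookahead=id remaining=[id ) + ( ( num ) * num + num ) $]
Step 2: shift id. Stack=[( id] ptr=2 lookahead=) remaining=[) + ( ( num ) * num + num ) $]
Step 3: reduce F->id. Stack=[( F] ptr=2 lookahead=) remaining=[) + ( ( num ) * num + num ) $]
Step 4: reduce T->F. Stack=[( T] ptr=2 lookahead=) remaining=[) + ( ( num ) * num + num ) $]
Step 5: reduce E->T. Stack=[( E] ptr=2 lookahead=) remaining=[) + ( ( num ) * num + num ) $]
Step 6: shift ). Stack=[( E )] ptr=3 lookahead=+ remaining=[+ ( ( num ) * num + num ) $]
Step 7: reduce F->( E ). Stack=[F] ptr=3 lookahead=+ remaining=[+ ( ( num ) * num + num ) $]
Step 8: reduce T->F. Stack=[T] ptr=3 lookahead=+ remaining=[+ ( ( num ) * num + num ) $]
Step 9: reduce E->T. Stack=[E] ptr=3 lookahead=+ remaining=[+ ( ( num ) * num + num ) $]
Step 10: shift +. Stack=[E +] ptr=4 lookahead=( remaining=[( ( num ) * num + num ) $]
Step 11: shift (. Stack=[E + (] ptr=5 lookahead=( remaining=[( num ) * num + num ) $]
Step 12: shift (. Stack=[E + ( (] ptr=6 lookahead=num remaining=[num ) * num + num ) $]
Step 13: shift num. Stack=[E + ( ( num] ptr=7 lookahead=) remaining=[) * num + num ) $]
Step 14: reduce F->num. Stack=[E + ( ( F] ptr=7 lookahead=) remaining=[) * num + num ) $]
Step 15: reduce T->F. Stack=[E + ( ( T] ptr=7 lookahead=) remaining=[) * num + num ) $]
Step 16: reduce E->T. Stack=[E + ( ( E] ptr=7 lookahead=) remaining=[) * num + num ) $]
Step 17: shift ). Stack=[E + ( ( E )] ptr=8 lookahead=* remaining=[* num + num ) $]
Step 18: reduce F->( E ). Stack=[E + ( F] ptr=8 lookahead=* remaining=[* num + num ) $]
Step 19: reduce T->F. Stack=[E + ( T] ptr=8 lookahead=* remaining=[* num + num ) $]
Step 20: shift *. Stack=[E + ( T *] ptr=9 lookahead=num remaining=[num + num ) $]
Step 21: shift num. Stack=[E + ( T * num] ptr=10 lookahead=+ remaining=[+ num ) $]
Step 22: reduce F->num. Stack=[E + ( T * F] ptr=10 lookahead=+ remaining=[+ num ) $]
Step 23: reduce T->T * F. Stack=[E + ( T] ptr=10 lookahead=+ remaining=[+ num ) $]
Step 24: reduce E->T. Stack=[E + ( E] ptr=10 lookahead=+ remaining=[+ num ) $]
Step 25: shift +. Stack=[E + ( E +] ptr=11 lookahead=num remaining=[num ) $]
Step 26: shift num. Stack=[E + ( E + num] ptr=12 lookahead=) remaining=[) $]
Step 27: reduce F->num. Stack=[E + ( E + F] ptr=12 lookahead=) remaining=[) $]
Step 28: reduce T->F. Stack=[E + ( E + T] ptr=12 lookahead=) remaining=[) $]
Step 29: reduce E->E + T. Stack=[E + ( E] ptr=12 lookahead=) remaining=[) $]
Step 30: shift ). Stack=[E + ( E )] ptr=13 lookahead=$ remaining=[$]
Step 31: reduce F->( E ). Stack=[E + F] ptr=13 lookahead=$ remaining=[$]

Answer: reduce F->( E )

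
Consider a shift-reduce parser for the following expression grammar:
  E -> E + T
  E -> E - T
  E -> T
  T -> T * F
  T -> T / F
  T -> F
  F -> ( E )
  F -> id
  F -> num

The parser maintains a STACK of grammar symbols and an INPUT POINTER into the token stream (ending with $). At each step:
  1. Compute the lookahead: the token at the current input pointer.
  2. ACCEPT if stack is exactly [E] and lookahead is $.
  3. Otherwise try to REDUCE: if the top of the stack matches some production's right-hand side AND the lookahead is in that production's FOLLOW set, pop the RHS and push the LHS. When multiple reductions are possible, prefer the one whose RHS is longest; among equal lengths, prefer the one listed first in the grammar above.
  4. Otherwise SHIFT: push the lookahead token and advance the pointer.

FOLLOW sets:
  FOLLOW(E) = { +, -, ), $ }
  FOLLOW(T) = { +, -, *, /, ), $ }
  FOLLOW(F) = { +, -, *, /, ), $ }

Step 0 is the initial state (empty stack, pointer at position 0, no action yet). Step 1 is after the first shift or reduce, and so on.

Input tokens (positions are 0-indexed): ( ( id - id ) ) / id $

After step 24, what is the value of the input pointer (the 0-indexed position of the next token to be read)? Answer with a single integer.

Answer: 9

Derivation:
Step 1: shift (. Stack=[(] ptr=1 lookahead=( remaining=[( id - id ) ) / id $]
Step 2: shift (. Stack=[( (] ptr=2 lookahead=id remaining=[id - id ) ) / id $]
Step 3: shift id. Stack=[( ( id] ptr=3 lookahead=- remaining=[- id ) ) / id $]
Step 4: reduce F->id. Stack=[( ( F] ptr=3 lookahead=- remaining=[- id ) ) / id $]
Step 5: reduce T->F. Stack=[( ( T] ptr=3 lookahead=- remaining=[- id ) ) / id $]
Step 6: reduce E->T. Stack=[( ( E] ptr=3 lookahead=- remaining=[- id ) ) / id $]
Step 7: shift -. Stack=[( ( E -] ptr=4 lookahead=id remaining=[id ) ) / id $]
Step 8: shift id. Stack=[( ( E - id] ptr=5 lookahead=) remaining=[) ) / id $]
Step 9: reduce F->id. Stack=[( ( E - F] ptr=5 lookahead=) remaining=[) ) / id $]
Step 10: reduce T->F. Stack=[( ( E - T] ptr=5 lookahead=) remaining=[) ) / id $]
Step 11: reduce E->E - T. Stack=[( ( E] ptr=5 lookahead=) remaining=[) ) / id $]
Step 12: shift ). Stack=[( ( E )] ptr=6 lookahead=) remaining=[) / id $]
Step 13: reduce F->( E ). Stack=[( F] ptr=6 lookahead=) remaining=[) / id $]
Step 14: reduce T->F. Stack=[( T] ptr=6 lookahead=) remaining=[) / id $]
Step 15: reduce E->T. Stack=[( E] ptr=6 lookahead=) remaining=[) / id $]
Step 16: shift ). Stack=[( E )] ptr=7 lookahead=/ remaining=[/ id $]
Step 17: reduce F->( E ). Stack=[F] ptr=7 lookahead=/ remaining=[/ id $]
Step 18: reduce T->F. Stack=[T] ptr=7 lookahead=/ remaining=[/ id $]
Step 19: shift /. Stack=[T /] ptr=8 lookahead=id remaining=[id $]
Step 20: shift id. Stack=[T / id] ptr=9 lookahead=$ remaining=[$]
Step 21: reduce F->id. Stack=[T / F] ptr=9 lookahead=$ remaining=[$]
Step 22: reduce T->T / F. Stack=[T] ptr=9 lookahead=$ remaining=[$]
Step 23: reduce E->T. Stack=[E] ptr=9 lookahead=$ remaining=[$]
Step 24: accept. Stack=[E] ptr=9 lookahead=$ remaining=[$]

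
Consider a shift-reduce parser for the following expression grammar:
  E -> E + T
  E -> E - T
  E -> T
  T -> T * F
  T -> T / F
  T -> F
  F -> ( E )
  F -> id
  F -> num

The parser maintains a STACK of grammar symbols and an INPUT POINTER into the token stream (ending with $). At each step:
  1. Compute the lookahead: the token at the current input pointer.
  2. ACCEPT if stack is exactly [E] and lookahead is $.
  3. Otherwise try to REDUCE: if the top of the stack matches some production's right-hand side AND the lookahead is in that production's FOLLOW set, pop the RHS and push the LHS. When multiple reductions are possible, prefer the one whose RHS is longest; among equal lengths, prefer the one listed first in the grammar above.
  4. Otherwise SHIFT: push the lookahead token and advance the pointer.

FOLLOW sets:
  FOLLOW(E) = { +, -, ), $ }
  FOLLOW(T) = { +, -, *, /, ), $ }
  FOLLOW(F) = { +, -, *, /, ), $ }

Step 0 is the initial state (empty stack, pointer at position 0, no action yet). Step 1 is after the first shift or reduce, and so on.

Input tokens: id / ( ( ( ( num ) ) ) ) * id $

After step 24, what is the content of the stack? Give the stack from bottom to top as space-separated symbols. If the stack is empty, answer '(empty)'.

Step 1: shift id. Stack=[id] ptr=1 lookahead=/ remaining=[/ ( ( ( ( num ) ) ) ) * id $]
Step 2: reduce F->id. Stack=[F] ptr=1 lookahead=/ remaining=[/ ( ( ( ( num ) ) ) ) * id $]
Step 3: reduce T->F. Stack=[T] ptr=1 lookahead=/ remaining=[/ ( ( ( ( num ) ) ) ) * id $]
Step 4: shift /. Stack=[T /] ptr=2 lookahead=( remaining=[( ( ( ( num ) ) ) ) * id $]
Step 5: shift (. Stack=[T / (] ptr=3 lookahead=( remaining=[( ( ( num ) ) ) ) * id $]
Step 6: shift (. Stack=[T / ( (] ptr=4 lookahead=( remaining=[( ( num ) ) ) ) * id $]
Step 7: shift (. Stack=[T / ( ( (] ptr=5 lookahead=( remaining=[( num ) ) ) ) * id $]
Step 8: shift (. Stack=[T / ( ( ( (] ptr=6 lookahead=num remaining=[num ) ) ) ) * id $]
Step 9: shift num. Stack=[T / ( ( ( ( num] ptr=7 lookahead=) remaining=[) ) ) ) * id $]
Step 10: reduce F->num. Stack=[T / ( ( ( ( F] ptr=7 lookahead=) remaining=[) ) ) ) * id $]
Step 11: reduce T->F. Stack=[T / ( ( ( ( T] ptr=7 lookahead=) remaining=[) ) ) ) * id $]
Step 12: reduce E->T. Stack=[T / ( ( ( ( E] ptr=7 lookahead=) remaining=[) ) ) ) * id $]
Step 13: shift ). Stack=[T / ( ( ( ( E )] ptr=8 lookahead=) remaining=[) ) ) * id $]
Step 14: reduce F->( E ). Stack=[T / ( ( ( F] ptr=8 lookahead=) remaining=[) ) ) * id $]
Step 15: reduce T->F. Stack=[T / ( ( ( T] ptr=8 lookahead=) remaining=[) ) ) * id $]
Step 16: reduce E->T. Stack=[T / ( ( ( E] ptr=8 lookahead=) remaining=[) ) ) * id $]
Step 17: shift ). Stack=[T / ( ( ( E )] ptr=9 lookahead=) remaining=[) ) * id $]
Step 18: reduce F->( E ). Stack=[T / ( ( F] ptr=9 lookahead=) remaining=[) ) * id $]
Step 19: reduce T->F. Stack=[T / ( ( T] ptr=9 lookahead=) remaining=[) ) * id $]
Step 20: reduce E->T. Stack=[T / ( ( E] ptr=9 lookahead=) remaining=[) ) * id $]
Step 21: shift ). Stack=[T / ( ( E )] ptr=10 lookahead=) remaining=[) * id $]
Step 22: reduce F->( E ). Stack=[T / ( F] ptr=10 lookahead=) remaining=[) * id $]
Step 23: reduce T->F. Stack=[T / ( T] ptr=10 lookahead=) remaining=[) * id $]
Step 24: reduce E->T. Stack=[T / ( E] ptr=10 lookahead=) remaining=[) * id $]

Answer: T / ( E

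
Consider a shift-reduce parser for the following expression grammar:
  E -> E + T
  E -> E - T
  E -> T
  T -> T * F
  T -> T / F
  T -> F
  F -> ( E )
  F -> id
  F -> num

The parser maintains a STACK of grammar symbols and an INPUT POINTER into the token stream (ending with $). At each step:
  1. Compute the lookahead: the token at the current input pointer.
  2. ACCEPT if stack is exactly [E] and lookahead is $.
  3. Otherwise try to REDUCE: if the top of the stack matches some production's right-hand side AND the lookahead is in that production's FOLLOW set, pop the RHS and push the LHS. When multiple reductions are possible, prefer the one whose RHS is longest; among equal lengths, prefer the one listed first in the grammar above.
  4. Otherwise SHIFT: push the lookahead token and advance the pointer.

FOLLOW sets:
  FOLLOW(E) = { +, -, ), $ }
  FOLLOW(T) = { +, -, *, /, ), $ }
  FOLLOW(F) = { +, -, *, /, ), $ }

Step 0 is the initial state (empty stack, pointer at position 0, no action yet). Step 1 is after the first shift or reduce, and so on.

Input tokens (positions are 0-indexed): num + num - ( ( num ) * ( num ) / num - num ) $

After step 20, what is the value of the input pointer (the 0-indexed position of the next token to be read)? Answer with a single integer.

Answer: 9

Derivation:
Step 1: shift num. Stack=[num] ptr=1 lookahead=+ remaining=[+ num - ( ( num ) * ( num ) / num - num ) $]
Step 2: reduce F->num. Stack=[F] ptr=1 lookahead=+ remaining=[+ num - ( ( num ) * ( num ) / num - num ) $]
Step 3: reduce T->F. Stack=[T] ptr=1 lookahead=+ remaining=[+ num - ( ( num ) * ( num ) / num - num ) $]
Step 4: reduce E->T. Stack=[E] ptr=1 lookahead=+ remaining=[+ num - ( ( num ) * ( num ) / num - num ) $]
Step 5: shift +. Stack=[E +] ptr=2 lookahead=num remaining=[num - ( ( num ) * ( num ) / num - num ) $]
Step 6: shift num. Stack=[E + num] ptr=3 lookahead=- remaining=[- ( ( num ) * ( num ) / num - num ) $]
Step 7: reduce F->num. Stack=[E + F] ptr=3 lookahead=- remaining=[- ( ( num ) * ( num ) / num - num ) $]
Step 8: reduce T->F. Stack=[E + T] ptr=3 lookahead=- remaining=[- ( ( num ) * ( num ) / num - num ) $]
Step 9: reduce E->E + T. Stack=[E] ptr=3 lookahead=- remaining=[- ( ( num ) * ( num ) / num - num ) $]
Step 10: shift -. Stack=[E -] ptr=4 lookahead=( remaining=[( ( num ) * ( num ) / num - num ) $]
Step 11: shift (. Stack=[E - (] ptr=5 lookahead=( remaining=[( num ) * ( num ) / num - num ) $]
Step 12: shift (. Stack=[E - ( (] ptr=6 lookahead=num remaining=[num ) * ( num ) / num - num ) $]
Step 13: shift num. Stack=[E - ( ( num] ptr=7 lookahead=) remaining=[) * ( num ) / num - num ) $]
Step 14: reduce F->num. Stack=[E - ( ( F] ptr=7 lookahead=) remaining=[) * ( num ) / num - num ) $]
Step 15: reduce T->F. Stack=[E - ( ( T] ptr=7 lookahead=) remaining=[) * ( num ) / num - num ) $]
Step 16: reduce E->T. Stack=[E - ( ( E] ptr=7 lookahead=) remaining=[) * ( num ) / num - num ) $]
Step 17: shift ). Stack=[E - ( ( E )] ptr=8 lookahead=* remaining=[* ( num ) / num - num ) $]
Step 18: reduce F->( E ). Stack=[E - ( F] ptr=8 lookahead=* remaining=[* ( num ) / num - num ) $]
Step 19: reduce T->F. Stack=[E - ( T] ptr=8 lookahead=* remaining=[* ( num ) / num - num ) $]
Step 20: shift *. Stack=[E - ( T *] ptr=9 lookahead=( remaining=[( num ) / num - num ) $]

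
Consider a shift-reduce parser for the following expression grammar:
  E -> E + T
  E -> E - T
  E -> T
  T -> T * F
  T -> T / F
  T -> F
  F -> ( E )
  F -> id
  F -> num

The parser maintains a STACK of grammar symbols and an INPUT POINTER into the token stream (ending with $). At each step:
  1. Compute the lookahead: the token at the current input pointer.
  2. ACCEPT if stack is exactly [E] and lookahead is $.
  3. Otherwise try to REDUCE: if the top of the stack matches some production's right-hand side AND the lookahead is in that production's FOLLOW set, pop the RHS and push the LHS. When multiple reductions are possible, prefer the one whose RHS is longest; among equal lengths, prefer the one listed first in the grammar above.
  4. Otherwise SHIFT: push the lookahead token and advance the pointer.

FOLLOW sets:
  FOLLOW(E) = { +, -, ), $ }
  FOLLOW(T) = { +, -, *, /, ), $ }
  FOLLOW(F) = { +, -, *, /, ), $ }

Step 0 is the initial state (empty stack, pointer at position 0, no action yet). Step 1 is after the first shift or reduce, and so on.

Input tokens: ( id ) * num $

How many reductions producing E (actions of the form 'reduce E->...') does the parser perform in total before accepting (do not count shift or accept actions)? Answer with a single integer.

Step 1: shift (. Stack=[(] ptr=1 lookahead=id remaining=[id ) * num $]
Step 2: shift id. Stack=[( id] ptr=2 lookahead=) remaining=[) * num $]
Step 3: reduce F->id. Stack=[( F] ptr=2 lookahead=) remaining=[) * num $]
Step 4: reduce T->F. Stack=[( T] ptr=2 lookahead=) remaining=[) * num $]
Step 5: reduce E->T. Stack=[( E] ptr=2 lookahead=) remaining=[) * num $]
Step 6: shift ). Stack=[( E )] ptr=3 lookahead=* remaining=[* num $]
Step 7: reduce F->( E ). Stack=[F] ptr=3 lookahead=* remaining=[* num $]
Step 8: reduce T->F. Stack=[T] ptr=3 lookahead=* remaining=[* num $]
Step 9: shift *. Stack=[T *] ptr=4 lookahead=num remaining=[num $]
Step 10: shift num. Stack=[T * num] ptr=5 lookahead=$ remaining=[$]
Step 11: reduce F->num. Stack=[T * F] ptr=5 lookahead=$ remaining=[$]
Step 12: reduce T->T * F. Stack=[T] ptr=5 lookahead=$ remaining=[$]
Step 13: reduce E->T. Stack=[E] ptr=5 lookahead=$ remaining=[$]
Step 14: accept. Stack=[E] ptr=5 lookahead=$ remaining=[$]

Answer: 2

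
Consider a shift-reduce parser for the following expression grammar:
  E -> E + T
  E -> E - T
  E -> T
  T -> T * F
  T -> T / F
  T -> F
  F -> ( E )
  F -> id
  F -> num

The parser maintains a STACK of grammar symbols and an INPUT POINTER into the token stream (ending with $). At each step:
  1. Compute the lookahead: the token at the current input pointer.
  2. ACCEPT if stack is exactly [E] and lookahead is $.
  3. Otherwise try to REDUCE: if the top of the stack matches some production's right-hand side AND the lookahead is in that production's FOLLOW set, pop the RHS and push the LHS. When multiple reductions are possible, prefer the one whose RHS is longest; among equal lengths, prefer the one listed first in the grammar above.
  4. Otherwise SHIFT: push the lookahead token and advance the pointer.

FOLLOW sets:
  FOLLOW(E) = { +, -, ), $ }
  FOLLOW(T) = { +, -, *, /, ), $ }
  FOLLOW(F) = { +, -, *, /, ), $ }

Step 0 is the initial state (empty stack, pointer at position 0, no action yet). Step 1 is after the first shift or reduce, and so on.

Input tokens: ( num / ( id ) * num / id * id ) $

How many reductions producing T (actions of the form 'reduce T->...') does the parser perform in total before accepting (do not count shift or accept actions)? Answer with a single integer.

Answer: 7

Derivation:
Step 1: shift (. Stack=[(] ptr=1 lookahead=num remaining=[num / ( id ) * num / id * id ) $]
Step 2: shift num. Stack=[( num] ptr=2 lookahead=/ remaining=[/ ( id ) * num / id * id ) $]
Step 3: reduce F->num. Stack=[( F] ptr=2 lookahead=/ remaining=[/ ( id ) * num / id * id ) $]
Step 4: reduce T->F. Stack=[( T] ptr=2 lookahead=/ remaining=[/ ( id ) * num / id * id ) $]
Step 5: shift /. Stack=[( T /] ptr=3 lookahead=( remaining=[( id ) * num / id * id ) $]
Step 6: shift (. Stack=[( T / (] ptr=4 lookahead=id remaining=[id ) * num / id * id ) $]
Step 7: shift id. Stack=[( T / ( id] ptr=5 lookahead=) remaining=[) * num / id * id ) $]
Step 8: reduce F->id. Stack=[( T / ( F] ptr=5 lookahead=) remaining=[) * num / id * id ) $]
Step 9: reduce T->F. Stack=[( T / ( T] ptr=5 lookahead=) remaining=[) * num / id * id ) $]
Step 10: reduce E->T. Stack=[( T / ( E] ptr=5 lookahead=) remaining=[) * num / id * id ) $]
Step 11: shift ). Stack=[( T / ( E )] ptr=6 lookahead=* remaining=[* num / id * id ) $]
Step 12: reduce F->( E ). Stack=[( T / F] ptr=6 lookahead=* remaining=[* num / id * id ) $]
Step 13: reduce T->T / F. Stack=[( T] ptr=6 lookahead=* remaining=[* num / id * id ) $]
Step 14: shift *. Stack=[( T *] ptr=7 lookahead=num remaining=[num / id * id ) $]
Step 15: shift num. Stack=[( T * num] ptr=8 lookahead=/ remaining=[/ id * id ) $]
Step 16: reduce F->num. Stack=[( T * F] ptr=8 lookahead=/ remaining=[/ id * id ) $]
Step 17: reduce T->T * F. Stack=[( T] ptr=8 lookahead=/ remaining=[/ id * id ) $]
Step 18: shift /. Stack=[( T /] ptr=9 lookahead=id remaining=[id * id ) $]
Step 19: shift id. Stack=[( T / id] ptr=10 lookahead=* remaining=[* id ) $]
Step 20: reduce F->id. Stack=[( T / F] ptr=10 lookahead=* remaining=[* id ) $]
Step 21: reduce T->T / F. Stack=[( T] ptr=10 lookahead=* remaining=[* id ) $]
Step 22: shift *. Stack=[( T *] ptr=11 lookahead=id remaining=[id ) $]
Step 23: shift id. Stack=[( T * id] ptr=12 lookahead=) remaining=[) $]
Step 24: reduce F->id. Stack=[( T * F] ptr=12 lookahead=) remaining=[) $]
Step 25: reduce T->T * F. Stack=[( T] ptr=12 lookahead=) remaining=[) $]
Step 26: reduce E->T. Stack=[( E] ptr=12 lookahead=) remaining=[) $]
Step 27: shift ). Stack=[( E )] ptr=13 lookahead=$ remaining=[$]
Step 28: reduce F->( E ). Stack=[F] ptr=13 lookahead=$ remaining=[$]
Step 29: reduce T->F. Stack=[T] ptr=13 lookahead=$ remaining=[$]
Step 30: reduce E->T. Stack=[E] ptr=13 lookahead=$ remaining=[$]
Step 31: accept. Stack=[E] ptr=13 lookahead=$ remaining=[$]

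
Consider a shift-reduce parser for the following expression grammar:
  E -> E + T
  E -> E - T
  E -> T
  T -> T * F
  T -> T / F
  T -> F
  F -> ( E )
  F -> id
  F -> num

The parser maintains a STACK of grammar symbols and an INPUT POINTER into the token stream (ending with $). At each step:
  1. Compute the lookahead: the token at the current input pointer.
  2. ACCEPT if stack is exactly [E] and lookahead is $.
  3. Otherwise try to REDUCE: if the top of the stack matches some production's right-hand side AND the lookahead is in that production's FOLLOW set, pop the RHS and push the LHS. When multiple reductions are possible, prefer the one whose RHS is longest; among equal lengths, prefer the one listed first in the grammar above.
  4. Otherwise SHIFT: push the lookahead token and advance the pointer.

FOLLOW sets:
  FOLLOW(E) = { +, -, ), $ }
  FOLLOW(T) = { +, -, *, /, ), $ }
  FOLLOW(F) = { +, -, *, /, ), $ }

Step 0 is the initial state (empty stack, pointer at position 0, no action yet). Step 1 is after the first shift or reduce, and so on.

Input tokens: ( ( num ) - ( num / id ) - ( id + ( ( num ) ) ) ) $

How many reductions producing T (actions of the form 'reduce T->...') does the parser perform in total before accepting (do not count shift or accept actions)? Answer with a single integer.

Answer: 11

Derivation:
Step 1: shift (. Stack=[(] ptr=1 lookahead=( remaining=[( num ) - ( num / id ) - ( id + ( ( num ) ) ) ) $]
Step 2: shift (. Stack=[( (] ptr=2 lookahead=num remaining=[num ) - ( num / id ) - ( id + ( ( num ) ) ) ) $]
Step 3: shift num. Stack=[( ( num] ptr=3 lookahead=) remaining=[) - ( num / id ) - ( id + ( ( num ) ) ) ) $]
Step 4: reduce F->num. Stack=[( ( F] ptr=3 lookahead=) remaining=[) - ( num / id ) - ( id + ( ( num ) ) ) ) $]
Step 5: reduce T->F. Stack=[( ( T] ptr=3 lookahead=) remaining=[) - ( num / id ) - ( id + ( ( num ) ) ) ) $]
Step 6: reduce E->T. Stack=[( ( E] ptr=3 lookahead=) remaining=[) - ( num / id ) - ( id + ( ( num ) ) ) ) $]
Step 7: shift ). Stack=[( ( E )] ptr=4 lookahead=- remaining=[- ( num / id ) - ( id + ( ( num ) ) ) ) $]
Step 8: reduce F->( E ). Stack=[( F] ptr=4 lookahead=- remaining=[- ( num / id ) - ( id + ( ( num ) ) ) ) $]
Step 9: reduce T->F. Stack=[( T] ptr=4 lookahead=- remaining=[- ( num / id ) - ( id + ( ( num ) ) ) ) $]
Step 10: reduce E->T. Stack=[( E] ptr=4 lookahead=- remaining=[- ( num / id ) - ( id + ( ( num ) ) ) ) $]
Step 11: shift -. Stack=[( E -] ptr=5 lookahead=( remaining=[( num / id ) - ( id + ( ( num ) ) ) ) $]
Step 12: shift (. Stack=[( E - (] ptr=6 lookahead=num remaining=[num / id ) - ( id + ( ( num ) ) ) ) $]
Step 13: shift num. Stack=[( E - ( num] ptr=7 lookahead=/ remaining=[/ id ) - ( id + ( ( num ) ) ) ) $]
Step 14: reduce F->num. Stack=[( E - ( F] ptr=7 lookahead=/ remaining=[/ id ) - ( id + ( ( num ) ) ) ) $]
Step 15: reduce T->F. Stack=[( E - ( T] ptr=7 lookahead=/ remaining=[/ id ) - ( id + ( ( num ) ) ) ) $]
Step 16: shift /. Stack=[( E - ( T /] ptr=8 lookahead=id remaining=[id ) - ( id + ( ( num ) ) ) ) $]
Step 17: shift id. Stack=[( E - ( T / id] ptr=9 lookahead=) remaining=[) - ( id + ( ( num ) ) ) ) $]
Step 18: reduce F->id. Stack=[( E - ( T / F] ptr=9 lookahead=) remaining=[) - ( id + ( ( num ) ) ) ) $]
Step 19: reduce T->T / F. Stack=[( E - ( T] ptr=9 lookahead=) remaining=[) - ( id + ( ( num ) ) ) ) $]
Step 20: reduce E->T. Stack=[( E - ( E] ptr=9 lookahead=) remaining=[) - ( id + ( ( num ) ) ) ) $]
Step 21: shift ). Stack=[( E - ( E )] ptr=10 lookahead=- remaining=[- ( id + ( ( num ) ) ) ) $]
Step 22: reduce F->( E ). Stack=[( E - F] ptr=10 lookahead=- remaining=[- ( id + ( ( num ) ) ) ) $]
Step 23: reduce T->F. Stack=[( E - T] ptr=10 lookahead=- remaining=[- ( id + ( ( num ) ) ) ) $]
Step 24: reduce E->E - T. Stack=[( E] ptr=10 lookahead=- remaining=[- ( id + ( ( num ) ) ) ) $]
Step 25: shift -. Stack=[( E -] ptr=11 lookahead=( remaining=[( id + ( ( num ) ) ) ) $]
Step 26: shift (. Stack=[( E - (] ptr=12 lookahead=id remaining=[id + ( ( num ) ) ) ) $]
Step 27: shift id. Stack=[( E - ( id] ptr=13 lookahead=+ remaining=[+ ( ( num ) ) ) ) $]
Step 28: reduce F->id. Stack=[( E - ( F] ptr=13 lookahead=+ remaining=[+ ( ( num ) ) ) ) $]
Step 29: reduce T->F. Stack=[( E - ( T] ptr=13 lookahead=+ remaining=[+ ( ( num ) ) ) ) $]
Step 30: reduce E->T. Stack=[( E - ( E] ptr=13 lookahead=+ remaining=[+ ( ( num ) ) ) ) $]
Step 31: shift +. Stack=[( E - ( E +] ptr=14 lookahead=( remaining=[( ( num ) ) ) ) $]
Step 32: shift (. Stack=[( E - ( E + (] ptr=15 lookahead=( remaining=[( num ) ) ) ) $]
Step 33: shift (. Stack=[( E - ( E + ( (] ptr=16 lookahead=num remaining=[num ) ) ) ) $]
Step 34: shift num. Stack=[( E - ( E + ( ( num] ptr=17 lookahead=) remaining=[) ) ) ) $]
Step 35: reduce F->num. Stack=[( E - ( E + ( ( F] ptr=17 lookahead=) remaining=[) ) ) ) $]
Step 36: reduce T->F. Stack=[( E - ( E + ( ( T] ptr=17 lookahead=) remaining=[) ) ) ) $]
Step 37: reduce E->T. Stack=[( E - ( E + ( ( E] ptr=17 lookahead=) remaining=[) ) ) ) $]
Step 38: shift ). Stack=[( E - ( E + ( ( E )] ptr=18 lookahead=) remaining=[) ) ) $]
Step 39: reduce F->( E ). Stack=[( E - ( E + ( F] ptr=18 lookahead=) remaining=[) ) ) $]
Step 40: reduce T->F. Stack=[( E - ( E + ( T] ptr=18 lookahead=) remaining=[) ) ) $]
Step 41: reduce E->T. Stack=[( E - ( E + ( E] ptr=18 lookahead=) remaining=[) ) ) $]
Step 42: shift ). Stack=[( E - ( E + ( E )] ptr=19 lookahead=) remaining=[) ) $]
Step 43: reduce F->( E ). Stack=[( E - ( E + F] ptr=19 lookahead=) remaining=[) ) $]
Step 44: reduce T->F. Stack=[( E - ( E + T] ptr=19 lookahead=) remaining=[) ) $]
Step 45: reduce E->E + T. Stack=[( E - ( E] ptr=19 lookahead=) remaining=[) ) $]
Step 46: shift ). Stack=[( E - ( E )] ptr=20 lookahead=) remaining=[) $]
Step 47: reduce F->( E ). Stack=[( E - F] ptr=20 lookahead=) remaining=[) $]
Step 48: reduce T->F. Stack=[( E - T] ptr=20 lookahead=) remaining=[) $]
Step 49: reduce E->E - T. Stack=[( E] ptr=20 lookahead=) remaining=[) $]
Step 50: shift ). Stack=[( E )] ptr=21 lookahead=$ remaining=[$]
Step 51: reduce F->( E ). Stack=[F] ptr=21 lookahead=$ remaining=[$]
Step 52: reduce T->F. Stack=[T] ptr=21 lookahead=$ remaining=[$]
Step 53: reduce E->T. Stack=[E] ptr=21 lookahead=$ remaining=[$]
Step 54: accept. Stack=[E] ptr=21 lookahead=$ remaining=[$]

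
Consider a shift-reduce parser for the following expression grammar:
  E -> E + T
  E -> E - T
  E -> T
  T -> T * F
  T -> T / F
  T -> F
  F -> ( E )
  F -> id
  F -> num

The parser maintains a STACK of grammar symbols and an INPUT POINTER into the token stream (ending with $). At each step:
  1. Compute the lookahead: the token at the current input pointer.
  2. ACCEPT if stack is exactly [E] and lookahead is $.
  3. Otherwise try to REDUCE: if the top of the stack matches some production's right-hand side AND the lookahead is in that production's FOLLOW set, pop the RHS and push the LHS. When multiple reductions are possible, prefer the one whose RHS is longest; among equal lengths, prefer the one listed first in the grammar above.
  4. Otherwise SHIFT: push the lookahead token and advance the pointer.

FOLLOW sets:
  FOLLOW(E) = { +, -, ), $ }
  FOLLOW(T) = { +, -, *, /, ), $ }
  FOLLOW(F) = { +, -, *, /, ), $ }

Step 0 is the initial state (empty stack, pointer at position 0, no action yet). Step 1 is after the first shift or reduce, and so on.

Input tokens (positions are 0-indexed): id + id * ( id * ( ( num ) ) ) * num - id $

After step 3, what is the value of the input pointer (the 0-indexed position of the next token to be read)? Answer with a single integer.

Step 1: shift id. Stack=[id] ptr=1 lookahead=+ remaining=[+ id * ( id * ( ( num ) ) ) * num - id $]
Step 2: reduce F->id. Stack=[F] ptr=1 lookahead=+ remaining=[+ id * ( id * ( ( num ) ) ) * num - id $]
Step 3: reduce T->F. Stack=[T] ptr=1 lookahead=+ remaining=[+ id * ( id * ( ( num ) ) ) * num - id $]

Answer: 1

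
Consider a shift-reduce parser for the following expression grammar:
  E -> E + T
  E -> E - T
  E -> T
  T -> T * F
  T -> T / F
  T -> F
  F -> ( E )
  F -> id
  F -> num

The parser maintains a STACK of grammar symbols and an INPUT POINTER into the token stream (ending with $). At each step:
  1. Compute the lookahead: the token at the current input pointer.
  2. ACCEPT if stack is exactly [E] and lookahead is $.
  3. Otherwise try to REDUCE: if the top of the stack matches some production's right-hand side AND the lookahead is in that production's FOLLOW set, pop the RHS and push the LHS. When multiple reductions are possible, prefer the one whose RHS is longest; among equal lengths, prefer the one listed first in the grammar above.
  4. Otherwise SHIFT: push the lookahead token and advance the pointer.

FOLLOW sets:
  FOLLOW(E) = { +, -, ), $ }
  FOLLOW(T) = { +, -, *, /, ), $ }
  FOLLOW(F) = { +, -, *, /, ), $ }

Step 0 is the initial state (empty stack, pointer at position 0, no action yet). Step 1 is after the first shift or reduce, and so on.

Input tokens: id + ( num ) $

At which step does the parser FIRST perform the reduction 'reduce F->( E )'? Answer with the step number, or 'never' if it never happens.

Answer: 12

Derivation:
Step 1: shift id. Stack=[id] ptr=1 lookahead=+ remaining=[+ ( num ) $]
Step 2: reduce F->id. Stack=[F] ptr=1 lookahead=+ remaining=[+ ( num ) $]
Step 3: reduce T->F. Stack=[T] ptr=1 lookahead=+ remaining=[+ ( num ) $]
Step 4: reduce E->T. Stack=[E] ptr=1 lookahead=+ remaining=[+ ( num ) $]
Step 5: shift +. Stack=[E +] ptr=2 lookahead=( remaining=[( num ) $]
Step 6: shift (. Stack=[E + (] ptr=3 lookahead=num remaining=[num ) $]
Step 7: shift num. Stack=[E + ( num] ptr=4 lookahead=) remaining=[) $]
Step 8: reduce F->num. Stack=[E + ( F] ptr=4 lookahead=) remaining=[) $]
Step 9: reduce T->F. Stack=[E + ( T] ptr=4 lookahead=) remaining=[) $]
Step 10: reduce E->T. Stack=[E + ( E] ptr=4 lookahead=) remaining=[) $]
Step 11: shift ). Stack=[E + ( E )] ptr=5 lookahead=$ remaining=[$]
Step 12: reduce F->( E ). Stack=[E + F] ptr=5 lookahead=$ remaining=[$]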